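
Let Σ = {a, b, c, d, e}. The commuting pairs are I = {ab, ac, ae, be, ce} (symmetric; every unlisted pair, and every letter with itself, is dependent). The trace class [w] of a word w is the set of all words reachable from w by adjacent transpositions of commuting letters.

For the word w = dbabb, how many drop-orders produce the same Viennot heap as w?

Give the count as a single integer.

0(d) covers ∅
1(b) covers 0:d
2(a) covers 0:d
3(b) covers 1:b
4(b) covers 3:b
floor of heap: 0:d
completions by unplaced set U, small U first (add the entries for U minus each lowest piece of U):
  |U|=1: {2}:1  {4}:1
  |U|=2: {2,4}:2  {3,4}:1
  |U|=3: {1,3,4}:1  {2,3,4}:3
  start at 0(d): 4

4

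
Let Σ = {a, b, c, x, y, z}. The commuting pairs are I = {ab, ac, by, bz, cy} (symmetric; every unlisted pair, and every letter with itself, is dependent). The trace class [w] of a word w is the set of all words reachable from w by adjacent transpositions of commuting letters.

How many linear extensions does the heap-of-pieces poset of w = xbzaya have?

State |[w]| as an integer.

piece 0:x — minimal
piece 1:b rests on {0:x}
piece 2:z rests on {0:x}
piece 3:a rests on {2:z}
piece 4:y rests on {3:a}
piece 5:a rests on {4:y}
minimal pieces: {0:x}
ways to finish when only these pieces remain (= sum over removing one remaining piece with nothing left below it):
  1 left: {1}→1  {5}→1
  2 left: {1,5}→2  {4,5}→1
  3 left: {1,4,5}→3  {3,4,5}→1
  4 left: {1,3,4,5}→4  {2,3,4,5}→1
  placing 0:x first → 5 extensions

5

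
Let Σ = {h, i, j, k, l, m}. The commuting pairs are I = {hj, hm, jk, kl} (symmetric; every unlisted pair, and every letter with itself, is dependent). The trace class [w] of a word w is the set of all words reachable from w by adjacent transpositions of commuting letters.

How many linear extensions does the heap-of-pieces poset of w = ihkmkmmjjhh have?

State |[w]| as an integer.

15

drop 0:i onto floor
drop 1:h onto {0:i}
drop 2:k onto {1:h}
drop 3:m onto {2:k}
drop 4:k onto {3:m}
drop 5:m onto {4:k}
drop 6:m onto {5:m}
drop 7:j onto {6:m}
drop 8:j onto {7:j}
drop 9:h onto {4:k}
drop 10:h onto {9:h}
ground layer = {0:i}
drop-orders for the pieces not yet dropped (sum over which currently-grounded one goes next):
  1 to go: {8} 1  {10} 1
  2 to go: {7,8} 1  {8,10} 2  {9,10} 1
  3 to go: {6,7,8} 1  {7,8,10} 3  {8,9,10} 3
  4 to go: {5,6,7,8} 1  {6,7,8,10} 4  {7,8,9,10} 6
  5 to go: {5,6,7,8,10} 5  {6,7,8,9,10} 10
  6 to go: {5,6,7,8,9,10} 15
  7 to go: {4,5,6,7,8,9,10} 15
  8 to go: {3,4,5,6,7,8,9,10} 15
  9 to go: {2,3,4,5,6,7,8,9,10} 15
  if 0:i drops first: 15 orders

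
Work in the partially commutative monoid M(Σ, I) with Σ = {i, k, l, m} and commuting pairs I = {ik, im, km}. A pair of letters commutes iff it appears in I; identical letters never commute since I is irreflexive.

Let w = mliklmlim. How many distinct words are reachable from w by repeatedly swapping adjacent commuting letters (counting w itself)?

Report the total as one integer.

4

0(m) covers ∅
1(l) covers 0:m
2(i) covers 1:l
3(k) covers 1:l
4(l) covers 2:i, 3:k
5(m) covers 4:l
6(l) covers 5:m
7(i) covers 6:l
8(m) covers 6:l
floor of heap: 0:m
completions by unplaced set U, small U first (add the entries for U minus each lowest piece of U):
  |U|=1: {7}:1  {8}:1
  |U|=2: {7,8}:2
  |U|=3: {6,7,8}:2
  |U|=4: {5,6,7,8}:2
  |U|=5: {4,5,6,7,8}:2
  |U|=6: {2,4,5,6,7,8}:2  {3,4,5,6,7,8}:2
  |U|=7: {2,3,4,5,6,7,8}:4
  start at 0(m): 4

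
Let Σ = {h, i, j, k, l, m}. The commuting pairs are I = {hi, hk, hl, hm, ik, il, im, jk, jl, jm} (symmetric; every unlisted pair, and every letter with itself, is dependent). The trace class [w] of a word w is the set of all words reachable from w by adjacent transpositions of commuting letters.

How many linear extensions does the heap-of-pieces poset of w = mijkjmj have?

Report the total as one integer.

35

0(m) covers ∅
1(i) covers ∅
2(j) covers 1:i
3(k) covers 0:m
4(j) covers 2:j
5(m) covers 3:k
6(j) covers 4:j
floor of heap: 0:m, 1:i
completions by unplaced set U, small U first (add the entries for U minus each lowest piece of U):
  |U|=1: {5}:1  {6}:1
  |U|=2: {3,5}:1  {4,6}:1  {5,6}:2
  |U|=3: {0,3,5}:1  {2,4,6}:1  {3,5,6}:3  {4,5,6}:3
  |U|=4: {0,3,5,6}:4  {1,2,4,6}:1  {2,4,5,6}:4  {3,4,5,6}:6
  |U|=5: {0,3,4,5,6}:10  {1,2,4,5,6}:5  {2,3,4,5,6}:10
  start at 0(m): 15
  start at 1(i): 20
sum over floor = 35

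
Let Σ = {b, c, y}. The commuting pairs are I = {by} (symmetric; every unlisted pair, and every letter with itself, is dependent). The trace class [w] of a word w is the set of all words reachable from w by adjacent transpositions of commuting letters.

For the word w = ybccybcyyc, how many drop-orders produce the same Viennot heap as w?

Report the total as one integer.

4

drop 0:y onto floor
drop 1:b onto floor
drop 2:c onto {0:y, 1:b}
drop 3:c onto {2:c}
drop 4:y onto {3:c}
drop 5:b onto {3:c}
drop 6:c onto {4:y, 5:b}
drop 7:y onto {6:c}
drop 8:y onto {7:y}
drop 9:c onto {8:y}
ground layer = {0:y, 1:b}
drop-orders for the pieces not yet dropped (sum over which currently-grounded one goes next):
  1 to go: {9} 1
  2 to go: {8,9} 1
  3 to go: {7,8,9} 1
  4 to go: {6,7,8,9} 1
  5 to go: {4,6,7,8,9} 1  {5,6,7,8,9} 1
  6 to go: {4,5,6,7,8,9} 2
  7 to go: {3,4,5,6,7,8,9} 2
  8 to go: {2,3,4,5,6,7,8,9} 2
  if 0:y drops first: 2 orders
  if 1:b drops first: 2 orders
heap linearizations: 4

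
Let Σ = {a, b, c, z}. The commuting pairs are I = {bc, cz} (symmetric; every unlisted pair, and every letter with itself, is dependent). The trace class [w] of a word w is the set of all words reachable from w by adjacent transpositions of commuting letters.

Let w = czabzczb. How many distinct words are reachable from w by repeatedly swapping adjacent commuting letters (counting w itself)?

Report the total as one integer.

drop 0:c onto floor
drop 1:z onto floor
drop 2:a onto {0:c, 1:z}
drop 3:b onto {2:a}
drop 4:z onto {3:b}
drop 5:c onto {2:a}
drop 6:z onto {4:z}
drop 7:b onto {6:z}
ground layer = {0:c, 1:z}
drop-orders for the pieces not yet dropped (sum over which currently-grounded one goes next):
  1 to go: {5} 1  {7} 1
  2 to go: {5,7} 2  {6,7} 1
  3 to go: {4,6,7} 1  {5,6,7} 3
  4 to go: {3,4,6,7} 1  {4,5,6,7} 4
  5 to go: {3,4,5,6,7} 5
  6 to go: {2,3,4,5,6,7} 5
  if 0:c drops first: 5 orders
  if 1:z drops first: 5 orders
heap linearizations: 10

10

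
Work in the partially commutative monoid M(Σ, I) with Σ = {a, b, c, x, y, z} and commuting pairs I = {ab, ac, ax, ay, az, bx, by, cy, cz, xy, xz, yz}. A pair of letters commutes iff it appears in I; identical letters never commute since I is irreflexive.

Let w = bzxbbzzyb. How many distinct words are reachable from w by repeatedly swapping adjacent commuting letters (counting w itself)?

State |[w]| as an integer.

drop 0:b onto floor
drop 1:z onto {0:b}
drop 2:x onto floor
drop 3:b onto {1:z}
drop 4:b onto {3:b}
drop 5:z onto {4:b}
drop 6:z onto {5:z}
drop 7:y onto floor
drop 8:b onto {6:z}
ground layer = {0:b, 2:x, 7:y}
drop-orders for the pieces not yet dropped (sum over which currently-grounded one goes next):
  1 to go: {2} 1  {7} 1  {8} 1
  2 to go: {2,7} 2  {2,8} 2  {6,8} 1  {7,8} 2
  3 to go: {2,6,8} 3  {2,7,8} 6  {5,6,8} 1  {6,7,8} 3
  4 to go: {2,5,6,8} 4  {2,6,7,8} 12  {4,5,6,8} 1  {5,6,7,8} 4
  5 to go: {2,4,5,6,8} 5  {2,5,6,7,8} 20  {3,4,5,6,8} 1  {4,5,6,7,8} 5
  6 to go: {1,3,4,5,6,8} 1  {2,3,4,5,6,8} 6  {2,4,5,6,7,8} 30  {3,4,5,6,7,8} 6
  7 to go: {0,1,3,4,5,6,8} 1  {1,2,3,4,5,6,8} 7  {1,3,4,5,6,7,8} 7  {2,3,4,5,6,7,8} 42
  if 0:b drops first: 56 orders
  if 2:x drops first: 8 orders
  if 7:y drops first: 8 orders
heap linearizations: 72

72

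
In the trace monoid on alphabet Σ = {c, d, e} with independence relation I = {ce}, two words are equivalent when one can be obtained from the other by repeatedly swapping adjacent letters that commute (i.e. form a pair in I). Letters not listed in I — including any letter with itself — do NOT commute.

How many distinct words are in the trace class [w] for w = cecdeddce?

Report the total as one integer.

piece 0:c — minimal
piece 1:e — minimal
piece 2:c rests on {0:c}
piece 3:d rests on {1:e, 2:c}
piece 4:e rests on {3:d}
piece 5:d rests on {4:e}
piece 6:d rests on {5:d}
piece 7:c rests on {6:d}
piece 8:e rests on {6:d}
minimal pieces: {0:c, 1:e}
ways to finish when only these pieces remain (= sum over removing one remaining piece with nothing left below it):
  1 left: {7}→1  {8}→1
  2 left: {7,8}→2
  3 left: {6,7,8}→2
  4 left: {5,6,7,8}→2
  5 left: {4,5,6,7,8}→2
  6 left: {3,4,5,6,7,8}→2
  7 left: {1,3,4,5,6,7,8}→2  {2,3,4,5,6,7,8}→2
  placing 0:c first → 4 extensions
  placing 1:e first → 2 extensions
total linear extensions = 6

6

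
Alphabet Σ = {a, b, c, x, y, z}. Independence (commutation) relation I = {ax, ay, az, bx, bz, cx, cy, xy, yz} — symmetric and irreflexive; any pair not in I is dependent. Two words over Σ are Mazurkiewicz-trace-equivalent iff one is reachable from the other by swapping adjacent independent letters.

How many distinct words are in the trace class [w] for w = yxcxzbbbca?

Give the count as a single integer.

drop 0:y onto floor
drop 1:x onto floor
drop 2:c onto floor
drop 3:x onto {1:x}
drop 4:z onto {2:c, 3:x}
drop 5:b onto {0:y, 2:c}
drop 6:b onto {5:b}
drop 7:b onto {6:b}
drop 8:c onto {4:z, 7:b}
drop 9:a onto {8:c}
ground layer = {0:y, 1:x, 2:c}
drop-orders for the pieces not yet dropped (sum over which currently-grounded one goes next):
  1 to go: {9} 1
  2 to go: {8,9} 1
  3 to go: {4,8,9} 1  {7,8,9} 1
  4 to go: {3,4,8,9} 1  {4,7,8,9} 2  {6,7,8,9} 1
  5 to go: {1,3,4,8,9} 1  {3,4,7,8,9} 3  {4,6,7,8,9} 3  {5,6,7,8,9} 1
  6 to go: {0,5,6,7,8,9} 1  {1,3,4,7,8,9} 4  {3,4,6,7,8,9} 6  {4,5,6,7,8,9} 4
  7 to go: {0,4,5,6,7,8,9} 5  {1,3,4,6,7,8,9} 10  {2,4,5,6,7,8,9} 4  {3,4,5,6,7,8,9} 10
  8 to go: {0,2,4,5,6,7,8,9} 9  {0,3,4,5,6,7,8,9} 15  {1,3,4,5,6,7,8,9} 20  {2,3,4,5,6,7,8,9} 14
  if 0:y drops first: 34 orders
  if 1:x drops first: 38 orders
  if 2:c drops first: 35 orders
heap linearizations: 107

107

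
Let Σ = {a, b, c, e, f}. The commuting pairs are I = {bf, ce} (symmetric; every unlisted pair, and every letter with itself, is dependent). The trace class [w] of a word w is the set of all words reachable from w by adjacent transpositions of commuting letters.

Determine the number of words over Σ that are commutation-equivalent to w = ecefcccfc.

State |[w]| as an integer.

drop 0:e onto floor
drop 1:c onto floor
drop 2:e onto {0:e}
drop 3:f onto {1:c, 2:e}
drop 4:c onto {3:f}
drop 5:c onto {4:c}
drop 6:c onto {5:c}
drop 7:f onto {6:c}
drop 8:c onto {7:f}
ground layer = {0:e, 1:c}
drop-orders for the pieces not yet dropped (sum over which currently-grounded one goes next):
  1 to go: {8} 1
  2 to go: {7,8} 1
  3 to go: {6,7,8} 1
  4 to go: {5,6,7,8} 1
  5 to go: {4,5,6,7,8} 1
  6 to go: {3,4,5,6,7,8} 1
  7 to go: {1,3,4,5,6,7,8} 1  {2,3,4,5,6,7,8} 1
  if 0:e drops first: 2 orders
  if 1:c drops first: 1 orders
heap linearizations: 3

3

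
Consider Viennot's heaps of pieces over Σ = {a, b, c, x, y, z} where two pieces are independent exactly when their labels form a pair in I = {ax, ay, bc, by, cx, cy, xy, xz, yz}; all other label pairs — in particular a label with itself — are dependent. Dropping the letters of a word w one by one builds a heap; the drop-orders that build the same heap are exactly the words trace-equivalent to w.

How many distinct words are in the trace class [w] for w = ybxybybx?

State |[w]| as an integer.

56

drop 0:y onto floor
drop 1:b onto floor
drop 2:x onto {1:b}
drop 3:y onto {0:y}
drop 4:b onto {2:x}
drop 5:y onto {3:y}
drop 6:b onto {4:b}
drop 7:x onto {6:b}
ground layer = {0:y, 1:b}
drop-orders for the pieces not yet dropped (sum over which currently-grounded one goes next):
  1 to go: {5} 1  {7} 1
  2 to go: {3,5} 1  {5,7} 2  {6,7} 1
  3 to go: {0,3,5} 1  {3,5,7} 3  {4,6,7} 1  {5,6,7} 3
  4 to go: {0,3,5,7} 4  {2,4,6,7} 1  {3,5,6,7} 6  {4,5,6,7} 4
  5 to go: {0,3,5,6,7} 10  {1,2,4,6,7} 1  {2,4,5,6,7} 5  {3,4,5,6,7} 10
  6 to go: {0,3,4,5,6,7} 20  {1,2,4,5,6,7} 6  {2,3,4,5,6,7} 15
  if 0:y drops first: 21 orders
  if 1:b drops first: 35 orders
heap linearizations: 56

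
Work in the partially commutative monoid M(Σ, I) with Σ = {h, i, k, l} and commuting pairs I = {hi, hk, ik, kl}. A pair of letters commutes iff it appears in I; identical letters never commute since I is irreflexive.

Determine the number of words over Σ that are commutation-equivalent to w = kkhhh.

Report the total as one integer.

10

piece 0:k — minimal
piece 1:k rests on {0:k}
piece 2:h — minimal
piece 3:h rests on {2:h}
piece 4:h rests on {3:h}
minimal pieces: {0:k, 2:h}
ways to finish when only these pieces remain (= sum over removing one remaining piece with nothing left below it):
  1 left: {1}→1  {4}→1
  2 left: {0,1}→1  {1,4}→2  {3,4}→1
  3 left: {0,1,4}→3  {1,3,4}→3  {2,3,4}→1
  placing 0:k first → 4 extensions
  placing 2:h first → 6 extensions
total linear extensions = 10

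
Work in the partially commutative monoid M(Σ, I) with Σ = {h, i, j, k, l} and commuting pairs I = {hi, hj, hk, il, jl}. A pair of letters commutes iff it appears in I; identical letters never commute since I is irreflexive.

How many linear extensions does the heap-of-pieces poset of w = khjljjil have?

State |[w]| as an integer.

50

0(k) covers ∅
1(h) covers ∅
2(j) covers 0:k
3(l) covers 0:k, 1:h
4(j) covers 2:j
5(j) covers 4:j
6(i) covers 5:j
7(l) covers 3:l
floor of heap: 0:k, 1:h
completions by unplaced set U, small U first (add the entries for U minus each lowest piece of U):
  |U|=1: {6}:1  {7}:1
  |U|=2: {3,7}:1  {5,6}:1  {6,7}:2
  |U|=3: {1,3,7}:1  {3,6,7}:3  {4,5,6}:1  {5,6,7}:3
  |U|=4: {1,3,6,7}:4  {2,4,5,6}:1  {3,5,6,7}:6  {4,5,6,7}:4
  |U|=5: {1,3,5,6,7}:10  {2,4,5,6,7}:5  {3,4,5,6,7}:10
  |U|=6: {1,3,4,5,6,7}:20  {2,3,4,5,6,7}:15
  start at 0(k): 35
  start at 1(h): 15
sum over floor = 50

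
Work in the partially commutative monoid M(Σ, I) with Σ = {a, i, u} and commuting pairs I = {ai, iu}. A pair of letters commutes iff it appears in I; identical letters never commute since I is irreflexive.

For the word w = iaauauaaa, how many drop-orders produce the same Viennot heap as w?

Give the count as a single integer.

9

drop 0:i onto floor
drop 1:a onto floor
drop 2:a onto {1:a}
drop 3:u onto {2:a}
drop 4:a onto {3:u}
drop 5:u onto {4:a}
drop 6:a onto {5:u}
drop 7:a onto {6:a}
drop 8:a onto {7:a}
ground layer = {0:i, 1:a}
drop-orders for the pieces not yet dropped (sum over which currently-grounded one goes next):
  1 to go: {0} 1  {8} 1
  2 to go: {0,8} 2  {7,8} 1
  3 to go: {0,7,8} 3  {6,7,8} 1
  4 to go: {0,6,7,8} 4  {5,6,7,8} 1
  5 to go: {0,5,6,7,8} 5  {4,5,6,7,8} 1
  6 to go: {0,4,5,6,7,8} 6  {3,4,5,6,7,8} 1
  7 to go: {0,3,4,5,6,7,8} 7  {2,3,4,5,6,7,8} 1
  if 0:i drops first: 1 orders
  if 1:a drops first: 8 orders
heap linearizations: 9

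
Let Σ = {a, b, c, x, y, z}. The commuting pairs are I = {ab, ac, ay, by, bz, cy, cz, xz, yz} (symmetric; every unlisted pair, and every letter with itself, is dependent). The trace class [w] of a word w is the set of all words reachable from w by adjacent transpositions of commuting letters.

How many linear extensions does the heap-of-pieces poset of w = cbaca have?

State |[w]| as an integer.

0(c) covers ∅
1(b) covers 0:c
2(a) covers ∅
3(c) covers 1:b
4(a) covers 2:a
floor of heap: 0:c, 2:a
completions by unplaced set U, small U first (add the entries for U minus each lowest piece of U):
  |U|=1: {3}:1  {4}:1
  |U|=2: {1,3}:1  {2,4}:1  {3,4}:2
  |U|=3: {0,1,3}:1  {1,3,4}:3  {2,3,4}:3
  start at 0(c): 6
  start at 2(a): 4
sum over floor = 10

10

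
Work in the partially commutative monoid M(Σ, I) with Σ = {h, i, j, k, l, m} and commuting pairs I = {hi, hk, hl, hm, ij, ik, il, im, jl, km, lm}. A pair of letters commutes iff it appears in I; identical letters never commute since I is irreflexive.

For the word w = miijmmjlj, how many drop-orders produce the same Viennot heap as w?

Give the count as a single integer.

piece 0:m — minimal
piece 1:i — minimal
piece 2:i rests on {1:i}
piece 3:j rests on {0:m}
piece 4:m rests on {3:j}
piece 5:m rests on {4:m}
piece 6:j rests on {5:m}
piece 7:l — minimal
piece 8:j rests on {6:j}
minimal pieces: {0:m, 1:i, 7:l}
ways to finish when only these pieces remain (= sum over removing one remaining piece with nothing left below it):
  1 left: {2}→1  {7}→1  {8}→1
  2 left: {1,2}→1  {2,7}→2  {2,8}→2  {6,8}→1  {7,8}→2
  3 left: {1,2,7}→3  {1,2,8}→3  {2,6,8}→3  {2,7,8}→6  {5,6,8}→1  {6,7,8}→3
  4 left: {1,2,6,8}→6  {1,2,7,8}→12  {2,5,6,8}→4  {2,6,7,8}→12  {4,5,6,8}→1  {5,6,7,8}→4
  5 left: {1,2,5,6,8}→10  {1,2,6,7,8}→30  {2,4,5,6,8}→5  {2,5,6,7,8}→20  {3,4,5,6,8}→1  {4,5,6,7,8}→5
  6 left: {0,3,4,5,6,8}→1  {1,2,4,5,6,8}→15  {1,2,5,6,7,8}→60  {2,3,4,5,6,8}→6  {2,4,5,6,7,8}→30  {3,4,5,6,7,8}→6
  7 left: {0,2,3,4,5,6,8}→7  {0,3,4,5,6,7,8}→7  {1,2,3,4,5,6,8}→21  {1,2,4,5,6,7,8}→105  {2,3,4,5,6,7,8}→42
  placing 0:m first → 168 extensions
  placing 1:i first → 56 extensions
  placing 7:l first → 28 extensions
total linear extensions = 252

252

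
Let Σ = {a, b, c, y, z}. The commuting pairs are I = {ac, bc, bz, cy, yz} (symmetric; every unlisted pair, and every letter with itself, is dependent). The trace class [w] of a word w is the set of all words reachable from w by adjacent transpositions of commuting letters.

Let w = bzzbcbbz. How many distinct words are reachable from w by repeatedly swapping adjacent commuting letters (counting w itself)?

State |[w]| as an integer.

70

#0=b has no predecessor
#1=z has no predecessor
#2=z depends on [1:z]
#3=b depends on [0:b]
#4=c depends on [2:z]
#5=b depends on [3:b]
#6=b depends on [5:b]
#7=z depends on [4:c]
sources: [0:b, 1:z]
N(rest) = Σ N(rest − s) over sources s of rest; N(one piece) = 1:
  size 1 → [6]=1  [7]=1
  size 2 → [4,7]=1  [5,6]=1  [6,7]=2
  size 3 → [2,4,7]=1  [3,5,6]=1  [4,6,7]=3  [5,6,7]=3
  size 4 → [0,3,5,6]=1  [1,2,4,7]=1  [2,4,6,7]=4  [3,5,6,7]=4  [4,5,6,7]=6
  size 5 → [0,3,5,6,7]=5  [1,2,4,6,7]=5  [2,4,5,6,7]=10  [3,4,5,6,7]=10
  size 6 → [0,3,4,5,6,7]=15  [1,2,4,5,6,7]=15  [2,3,4,5,6,7]=20
  first=0(b) contributes 35
  first=1(z) contributes 35
|[w]| = 70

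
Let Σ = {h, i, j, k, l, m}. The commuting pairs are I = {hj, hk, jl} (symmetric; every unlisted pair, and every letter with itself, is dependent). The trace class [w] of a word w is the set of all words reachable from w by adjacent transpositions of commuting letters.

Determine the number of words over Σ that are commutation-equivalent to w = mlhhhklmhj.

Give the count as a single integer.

8

drop 0:m onto floor
drop 1:l onto {0:m}
drop 2:h onto {1:l}
drop 3:h onto {2:h}
drop 4:h onto {3:h}
drop 5:k onto {1:l}
drop 6:l onto {4:h, 5:k}
drop 7:m onto {6:l}
drop 8:h onto {7:m}
drop 9:j onto {7:m}
ground layer = {0:m}
drop-orders for the pieces not yet dropped (sum over which currently-grounded one goes next):
  1 to go: {8} 1  {9} 1
  2 to go: {8,9} 2
  3 to go: {7,8,9} 2
  4 to go: {6,7,8,9} 2
  5 to go: {4,6,7,8,9} 2  {5,6,7,8,9} 2
  6 to go: {3,4,6,7,8,9} 2  {4,5,6,7,8,9} 4
  7 to go: {2,3,4,6,7,8,9} 2  {3,4,5,6,7,8,9} 6
  8 to go: {2,3,4,5,6,7,8,9} 8
  if 0:m drops first: 8 orders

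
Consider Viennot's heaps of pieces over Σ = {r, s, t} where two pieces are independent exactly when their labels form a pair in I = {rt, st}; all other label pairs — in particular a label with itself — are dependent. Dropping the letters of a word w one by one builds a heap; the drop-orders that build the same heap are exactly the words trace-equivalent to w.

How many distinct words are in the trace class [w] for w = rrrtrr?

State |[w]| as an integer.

6

drop 0:r onto floor
drop 1:r onto {0:r}
drop 2:r onto {1:r}
drop 3:t onto floor
drop 4:r onto {2:r}
drop 5:r onto {4:r}
ground layer = {0:r, 3:t}
drop-orders for the pieces not yet dropped (sum over which currently-grounded one goes next):
  1 to go: {3} 1  {5} 1
  2 to go: {3,5} 2  {4,5} 1
  3 to go: {2,4,5} 1  {3,4,5} 3
  4 to go: {1,2,4,5} 1  {2,3,4,5} 4
  if 0:r drops first: 5 orders
  if 3:t drops first: 1 orders
heap linearizations: 6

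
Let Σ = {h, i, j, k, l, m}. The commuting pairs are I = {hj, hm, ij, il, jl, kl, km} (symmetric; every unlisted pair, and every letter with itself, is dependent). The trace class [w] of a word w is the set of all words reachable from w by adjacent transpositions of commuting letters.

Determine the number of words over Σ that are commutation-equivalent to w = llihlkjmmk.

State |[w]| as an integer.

#0=l has no predecessor
#1=l depends on [0:l]
#2=i has no predecessor
#3=h depends on [1:l, 2:i]
#4=l depends on [3:h]
#5=k depends on [3:h]
#6=j depends on [5:k]
#7=m depends on [4:l, 6:j]
#8=m depends on [7:m]
#9=k depends on [6:j]
sources: [0:l, 2:i]
N(rest) = Σ N(rest − s) over sources s of rest; N(one piece) = 1:
  size 1 → [8]=1  [9]=1
  size 2 → [7,8]=1  [8,9]=2
  size 3 → [4,7,8]=1  [7,8,9]=3
  size 4 → [4,7,8,9]=4  [6,7,8,9]=3
  size 5 → [4,6,7,8,9]=7  [5,6,7,8,9]=3
  size 6 → [4,5,6,7,8,9]=10
  size 7 → [3,4,5,6,7,8,9]=10
  size 8 → [1,3,4,5,6,7,8,9]=10  [2,3,4,5,6,7,8,9]=10
  first=0(l) contributes 20
  first=2(i) contributes 10
|[w]| = 30

30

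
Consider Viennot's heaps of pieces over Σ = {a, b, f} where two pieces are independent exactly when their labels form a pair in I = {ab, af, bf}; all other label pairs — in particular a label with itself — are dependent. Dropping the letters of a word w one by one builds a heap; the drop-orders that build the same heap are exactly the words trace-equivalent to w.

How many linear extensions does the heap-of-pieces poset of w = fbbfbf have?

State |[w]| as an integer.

drop 0:f onto floor
drop 1:b onto floor
drop 2:b onto {1:b}
drop 3:f onto {0:f}
drop 4:b onto {2:b}
drop 5:f onto {3:f}
ground layer = {0:f, 1:b}
drop-orders for the pieces not yet dropped (sum over which currently-grounded one goes next):
  1 to go: {4} 1  {5} 1
  2 to go: {2,4} 1  {3,5} 1  {4,5} 2
  3 to go: {0,3,5} 1  {1,2,4} 1  {2,4,5} 3  {3,4,5} 3
  4 to go: {0,3,4,5} 4  {1,2,4,5} 4  {2,3,4,5} 6
  if 0:f drops first: 10 orders
  if 1:b drops first: 10 orders
heap linearizations: 20

20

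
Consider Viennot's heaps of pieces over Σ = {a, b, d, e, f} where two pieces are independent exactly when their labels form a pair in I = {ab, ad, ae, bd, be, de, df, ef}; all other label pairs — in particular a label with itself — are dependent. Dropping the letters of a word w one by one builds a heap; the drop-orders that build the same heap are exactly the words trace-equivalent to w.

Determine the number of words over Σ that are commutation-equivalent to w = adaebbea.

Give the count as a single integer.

1680

drop 0:a onto floor
drop 1:d onto floor
drop 2:a onto {0:a}
drop 3:e onto floor
drop 4:b onto floor
drop 5:b onto {4:b}
drop 6:e onto {3:e}
drop 7:a onto {2:a}
ground layer = {0:a, 1:d, 3:e, 4:b}
drop-orders for the pieces not yet dropped (sum over which currently-grounded one goes next):
  1 to go: {1} 1  {5} 1  {6} 1  {7} 1
  2 to go: {1,5} 2  {1,6} 2  {1,7} 2  {2,7} 1  {3,6} 1  {4,5} 1  {5,6} 2  {5,7} 2  {6,7} 2
  3 to go: {0,2,7} 1  {1,2,7} 3  {1,3,6} 3  {1,4,5} 3  {1,5,6} 6  {1,5,7} 6  {1,6,7} 6  {2,5,7} 3  {2,6,7} 3  {3,5,6} 3  {3,6,7} 3  {4,5,6} 3  {4,5,7} 3  {5,6,7} 6
  4 to go: {0,1,2,7} 4  {0,2,5,7} 4  {0,2,6,7} 4  {1,2,5,7} 12  {1,2,6,7} 12  {1,3,5,6} 12  {1,3,6,7} 12  {1,4,5,6} 12  {1,4,5,7} 12  {1,5,6,7} 24  {2,3,6,7} 6  {2,4,5,7} 6  {2,5,6,7} 12  {3,4,5,6} 6  {3,5,6,7} 12  {4,5,6,7} 12
  5 to go: {0,1,2,5,7} 20  {0,1,2,6,7} 20  {0,2,3,6,7} 10  {0,2,4,5,7} 10  {0,2,5,6,7} 20  {1,2,3,6,7} 30  {1,2,4,5,7} 30  {1,2,5,6,7} 60  {1,3,4,5,6} 30  {1,3,5,6,7} 60  {1,4,5,6,7} 60  {2,3,5,6,7} 30  {2,4,5,6,7} 30  {3,4,5,6,7} 30
  6 to go: {0,1,2,3,6,7} 60  {0,1,2,4,5,7} 60  {0,1,2,5,6,7} 120  {0,2,3,5,6,7} 60  {0,2,4,5,6,7} 60  {1,2,3,5,6,7} 180  {1,2,4,5,6,7} 180  {1,3,4,5,6,7} 180  {2,3,4,5,6,7} 90
  if 0:a drops first: 630 orders
  if 1:d drops first: 210 orders
  if 3:e drops first: 420 orders
  if 4:b drops first: 420 orders
heap linearizations: 1680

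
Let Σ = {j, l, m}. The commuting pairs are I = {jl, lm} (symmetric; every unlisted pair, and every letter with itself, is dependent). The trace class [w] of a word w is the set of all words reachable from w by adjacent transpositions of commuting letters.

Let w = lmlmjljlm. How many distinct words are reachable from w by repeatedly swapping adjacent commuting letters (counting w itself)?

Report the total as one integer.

0(l) covers ∅
1(m) covers ∅
2(l) covers 0:l
3(m) covers 1:m
4(j) covers 3:m
5(l) covers 2:l
6(j) covers 4:j
7(l) covers 5:l
8(m) covers 6:j
floor of heap: 0:l, 1:m
completions by unplaced set U, small U first (add the entries for U minus each lowest piece of U):
  |U|=1: {7}:1  {8}:1
  |U|=2: {5,7}:1  {6,8}:1  {7,8}:2
  |U|=3: {2,5,7}:1  {4,6,8}:1  {5,7,8}:3  {6,7,8}:3
  |U|=4: {0,2,5,7}:1  {2,5,7,8}:4  {3,4,6,8}:1  {4,6,7,8}:4  {5,6,7,8}:6
  |U|=5: {0,2,5,7,8}:5  {1,3,4,6,8}:1  {2,5,6,7,8}:10  {3,4,6,7,8}:5  {4,5,6,7,8}:10
  |U|=6: {0,2,5,6,7,8}:15  {1,3,4,6,7,8}:6  {2,4,5,6,7,8}:20  {3,4,5,6,7,8}:15
  |U|=7: {0,2,4,5,6,7,8}:35  {1,3,4,5,6,7,8}:21  {2,3,4,5,6,7,8}:35
  start at 0(l): 56
  start at 1(m): 70
sum over floor = 126

126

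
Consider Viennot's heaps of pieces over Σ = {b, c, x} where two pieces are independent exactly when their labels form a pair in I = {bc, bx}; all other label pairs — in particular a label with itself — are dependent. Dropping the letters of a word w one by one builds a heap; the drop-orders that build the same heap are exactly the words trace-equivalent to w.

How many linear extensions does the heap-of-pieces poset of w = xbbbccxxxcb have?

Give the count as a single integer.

330

piece 0:x — minimal
piece 1:b — minimal
piece 2:b rests on {1:b}
piece 3:b rests on {2:b}
piece 4:c rests on {0:x}
piece 5:c rests on {4:c}
piece 6:x rests on {5:c}
piece 7:x rests on {6:x}
piece 8:x rests on {7:x}
piece 9:c rests on {8:x}
piece 10:b rests on {3:b}
minimal pieces: {0:x, 1:b}
ways to finish when only these pieces remain (= sum over removing one remaining piece with nothing left below it):
  1 left: {9}→1  {10}→1
  2 left: {3,10}→1  {8,9}→1  {9,10}→2
  3 left: {2,3,10}→1  {3,9,10}→3  {7,8,9}→1  {8,9,10}→3
  4 left: {1,2,3,10}→1  {2,3,9,10}→4  {3,8,9,10}→6  {6,7,8,9}→1  {7,8,9,10}→4
  5 left: {1,2,3,9,10}→5  {2,3,8,9,10}→10  {3,7,8,9,10}→10  {5,6,7,8,9}→1  {6,7,8,9,10}→5
  6 left: {1,2,3,8,9,10}→15  {2,3,7,8,9,10}→20  {3,6,7,8,9,10}→15  {4,5,6,7,8,9}→1  {5,6,7,8,9,10}→6
  7 left: {0,4,5,6,7,8,9}→1  {1,2,3,7,8,9,10}→35  {2,3,6,7,8,9,10}→35  {3,5,6,7,8,9,10}→21  {4,5,6,7,8,9,10}→7
  8 left: {0,4,5,6,7,8,9,10}→8  {1,2,3,6,7,8,9,10}→70  {2,3,5,6,7,8,9,10}→56  {3,4,5,6,7,8,9,10}→28
  9 left: {0,3,4,5,6,7,8,9,10}→36  {1,2,3,5,6,7,8,9,10}→126  {2,3,4,5,6,7,8,9,10}→84
  placing 0:x first → 210 extensions
  placing 1:b first → 120 extensions
total linear extensions = 330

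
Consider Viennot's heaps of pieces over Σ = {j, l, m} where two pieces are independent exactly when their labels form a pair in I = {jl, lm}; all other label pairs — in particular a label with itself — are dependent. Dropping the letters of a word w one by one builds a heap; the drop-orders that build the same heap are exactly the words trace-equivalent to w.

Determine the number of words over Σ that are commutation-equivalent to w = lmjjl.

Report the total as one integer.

#0=l has no predecessor
#1=m has no predecessor
#2=j depends on [1:m]
#3=j depends on [2:j]
#4=l depends on [0:l]
sources: [0:l, 1:m]
N(rest) = Σ N(rest − s) over sources s of rest; N(one piece) = 1:
  size 1 → [3]=1  [4]=1
  size 2 → [0,4]=1  [2,3]=1  [3,4]=2
  size 3 → [0,3,4]=3  [1,2,3]=1  [2,3,4]=3
  first=0(l) contributes 4
  first=1(m) contributes 6
|[w]| = 10

10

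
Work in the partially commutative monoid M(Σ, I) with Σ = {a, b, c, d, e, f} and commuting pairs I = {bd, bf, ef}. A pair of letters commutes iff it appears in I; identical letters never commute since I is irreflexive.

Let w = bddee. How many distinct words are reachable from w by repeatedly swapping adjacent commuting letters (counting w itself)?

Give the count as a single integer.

3

drop 0:b onto floor
drop 1:d onto floor
drop 2:d onto {1:d}
drop 3:e onto {0:b, 2:d}
drop 4:e onto {3:e}
ground layer = {0:b, 1:d}
drop-orders for the pieces not yet dropped (sum over which currently-grounded one goes next):
  1 to go: {4} 1
  2 to go: {3,4} 1
  3 to go: {0,3,4} 1  {2,3,4} 1
  if 0:b drops first: 1 orders
  if 1:d drops first: 2 orders
heap linearizations: 3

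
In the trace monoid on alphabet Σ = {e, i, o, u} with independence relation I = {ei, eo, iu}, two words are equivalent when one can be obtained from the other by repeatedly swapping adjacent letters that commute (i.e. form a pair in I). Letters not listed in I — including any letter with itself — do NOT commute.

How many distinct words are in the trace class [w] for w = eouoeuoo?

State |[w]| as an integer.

4

0(e) covers ∅
1(o) covers ∅
2(u) covers 0:e, 1:o
3(o) covers 2:u
4(e) covers 2:u
5(u) covers 3:o, 4:e
6(o) covers 5:u
7(o) covers 6:o
floor of heap: 0:e, 1:o
completions by unplaced set U, small U first (add the entries for U minus each lowest piece of U):
  |U|=1: {7}:1
  |U|=2: {6,7}:1
  |U|=3: {5,6,7}:1
  |U|=4: {3,5,6,7}:1  {4,5,6,7}:1
  |U|=5: {3,4,5,6,7}:2
  |U|=6: {2,3,4,5,6,7}:2
  start at 0(e): 2
  start at 1(o): 2
sum over floor = 4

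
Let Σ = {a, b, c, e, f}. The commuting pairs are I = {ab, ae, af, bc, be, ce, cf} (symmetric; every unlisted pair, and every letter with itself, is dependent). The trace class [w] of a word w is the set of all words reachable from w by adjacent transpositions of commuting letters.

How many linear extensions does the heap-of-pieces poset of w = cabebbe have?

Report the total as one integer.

0(c) covers ∅
1(a) covers 0:c
2(b) covers ∅
3(e) covers ∅
4(b) covers 2:b
5(b) covers 4:b
6(e) covers 3:e
floor of heap: 0:c, 2:b, 3:e
completions by unplaced set U, small U first (add the entries for U minus each lowest piece of U):
  |U|=1: {1}:1  {5}:1  {6}:1
  |U|=2: {0,1}:1  {1,5}:2  {1,6}:2  {3,6}:1  {4,5}:1  {5,6}:2
  |U|=3: {0,1,5}:3  {0,1,6}:3  {1,3,6}:3  {1,4,5}:3  {1,5,6}:6  {2,4,5}:1  {3,5,6}:3  {4,5,6}:3
  |U|=4: {0,1,3,6}:6  {0,1,4,5}:6  {0,1,5,6}:12  {1,2,4,5}:4  {1,3,5,6}:12  {1,4,5,6}:12  {2,4,5,6}:4  {3,4,5,6}:6
  |U|=5: {0,1,2,4,5}:10  {0,1,3,5,6}:30  {0,1,4,5,6}:30  {1,2,4,5,6}:20  {1,3,4,5,6}:30  {2,3,4,5,6}:10
  start at 0(c): 60
  start at 2(b): 90
  start at 3(e): 60
sum over floor = 210

210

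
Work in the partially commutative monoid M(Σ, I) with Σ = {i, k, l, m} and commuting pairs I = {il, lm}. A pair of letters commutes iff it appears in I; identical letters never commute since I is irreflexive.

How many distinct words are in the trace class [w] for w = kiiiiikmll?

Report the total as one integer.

3

piece 0:k — minimal
piece 1:i rests on {0:k}
piece 2:i rests on {1:i}
piece 3:i rests on {2:i}
piece 4:i rests on {3:i}
piece 5:i rests on {4:i}
piece 6:k rests on {5:i}
piece 7:m rests on {6:k}
piece 8:l rests on {6:k}
piece 9:l rests on {8:l}
minimal pieces: {0:k}
ways to finish when only these pieces remain (= sum over removing one remaining piece with nothing left below it):
  1 left: {7}→1  {9}→1
  2 left: {7,9}→2  {8,9}→1
  3 left: {7,8,9}→3
  4 left: {6,7,8,9}→3
  5 left: {5,6,7,8,9}→3
  6 left: {4,5,6,7,8,9}→3
  7 left: {3,4,5,6,7,8,9}→3
  8 left: {2,3,4,5,6,7,8,9}→3
  placing 0:k first → 3 extensions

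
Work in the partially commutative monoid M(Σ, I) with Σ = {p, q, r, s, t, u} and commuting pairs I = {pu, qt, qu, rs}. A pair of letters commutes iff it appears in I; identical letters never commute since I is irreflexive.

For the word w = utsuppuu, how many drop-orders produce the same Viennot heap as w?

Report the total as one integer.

#0=u has no predecessor
#1=t depends on [0:u]
#2=s depends on [1:t]
#3=u depends on [2:s]
#4=p depends on [2:s]
#5=p depends on [4:p]
#6=u depends on [3:u]
#7=u depends on [6:u]
sources: [0:u]
N(rest) = Σ N(rest − s) over sources s of rest; N(one piece) = 1:
  size 1 → [5]=1  [7]=1
  size 2 → [4,5]=1  [5,7]=2  [6,7]=1
  size 3 → [3,6,7]=1  [4,5,7]=3  [5,6,7]=3
  size 4 → [3,5,6,7]=4  [4,5,6,7]=6
  size 5 → [3,4,5,6,7]=10
  size 6 → [2,3,4,5,6,7]=10
  first=0(u) contributes 10

10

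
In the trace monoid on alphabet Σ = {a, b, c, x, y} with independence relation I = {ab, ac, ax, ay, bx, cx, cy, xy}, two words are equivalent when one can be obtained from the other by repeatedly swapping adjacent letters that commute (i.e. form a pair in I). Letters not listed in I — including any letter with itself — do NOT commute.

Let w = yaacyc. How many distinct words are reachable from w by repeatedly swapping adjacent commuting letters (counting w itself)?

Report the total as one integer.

piece 0:y — minimal
piece 1:a — minimal
piece 2:a rests on {1:a}
piece 3:c — minimal
piece 4:y rests on {0:y}
piece 5:c rests on {3:c}
minimal pieces: {0:y, 1:a, 3:c}
ways to finish when only these pieces remain (= sum over removing one remaining piece with nothing left below it):
  1 left: {2}→1  {4}→1  {5}→1
  2 left: {0,4}→1  {1,2}→1  {2,4}→2  {2,5}→2  {3,5}→1  {4,5}→2
  3 left: {0,2,4}→3  {0,4,5}→3  {1,2,4}→3  {1,2,5}→3  {2,3,5}→3  {2,4,5}→6  {3,4,5}→3
  4 left: {0,1,2,4}→6  {0,2,4,5}→12  {0,3,4,5}→6  {1,2,3,5}→6  {1,2,4,5}→12  {2,3,4,5}→12
  placing 0:y first → 30 extensions
  placing 1:a first → 30 extensions
  placing 3:c first → 30 extensions
total linear extensions = 90

90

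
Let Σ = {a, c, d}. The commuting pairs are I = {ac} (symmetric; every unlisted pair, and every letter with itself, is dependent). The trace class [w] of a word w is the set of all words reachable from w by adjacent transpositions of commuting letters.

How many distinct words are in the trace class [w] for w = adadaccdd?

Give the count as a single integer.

3

drop 0:a onto floor
drop 1:d onto {0:a}
drop 2:a onto {1:d}
drop 3:d onto {2:a}
drop 4:a onto {3:d}
drop 5:c onto {3:d}
drop 6:c onto {5:c}
drop 7:d onto {4:a, 6:c}
drop 8:d onto {7:d}
ground layer = {0:a}
drop-orders for the pieces not yet dropped (sum over which currently-grounded one goes next):
  1 to go: {8} 1
  2 to go: {7,8} 1
  3 to go: {4,7,8} 1  {6,7,8} 1
  4 to go: {4,6,7,8} 2  {5,6,7,8} 1
  5 to go: {4,5,6,7,8} 3
  6 to go: {3,4,5,6,7,8} 3
  7 to go: {2,3,4,5,6,7,8} 3
  if 0:a drops first: 3 orders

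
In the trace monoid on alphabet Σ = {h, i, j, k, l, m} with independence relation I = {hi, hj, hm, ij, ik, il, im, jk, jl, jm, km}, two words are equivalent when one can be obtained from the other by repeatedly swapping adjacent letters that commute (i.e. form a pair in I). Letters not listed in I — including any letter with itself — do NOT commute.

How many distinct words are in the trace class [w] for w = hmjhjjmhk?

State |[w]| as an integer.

0(h) covers ∅
1(m) covers ∅
2(j) covers ∅
3(h) covers 0:h
4(j) covers 2:j
5(j) covers 4:j
6(m) covers 1:m
7(h) covers 3:h
8(k) covers 7:h
floor of heap: 0:h, 1:m, 2:j
completions by unplaced set U, small U first (add the entries for U minus each lowest piece of U):
  |U|=1: {5}:1  {6}:1  {8}:1
  |U|=2: {1,6}:1  {4,5}:1  {5,6}:2  {5,8}:2  {6,8}:2  {7,8}:1
  |U|=3: {1,5,6}:3  {1,6,8}:3  {2,4,5}:1  {3,7,8}:1  {4,5,6}:3  {4,5,8}:3  {5,6,8}:6  {5,7,8}:3  {6,7,8}:3
  |U|=4: {0,3,7,8}:1  {1,4,5,6}:6  {1,5,6,8}:12  {1,6,7,8}:6  {2,4,5,6}:4  {2,4,5,8}:4  {3,5,7,8}:4  {3,6,7,8}:4  {4,5,6,8}:12  {4,5,7,8}:6  {5,6,7,8}:12
  |U|=5: {0,3,5,7,8}:5  {0,3,6,7,8}:5  {1,2,4,5,6}:10  {1,3,6,7,8}:10  {1,4,5,6,8}:30  {1,5,6,7,8}:30  {2,4,5,6,8}:20  {2,4,5,7,8}:10  {3,4,5,7,8}:10  {3,5,6,7,8}:20  {4,5,6,7,8}:30
  |U|=6: {0,1,3,6,7,8}:15  {0,3,4,5,7,8}:15  {0,3,5,6,7,8}:30  {1,2,4,5,6,8}:60  {1,3,5,6,7,8}:60  {1,4,5,6,7,8}:90  {2,3,4,5,7,8}:20  {2,4,5,6,7,8}:60  {3,4,5,6,7,8}:60
  |U|=7: {0,1,3,5,6,7,8}:105  {0,2,3,4,5,7,8}:35  {0,3,4,5,6,7,8}:105  {1,2,4,5,6,7,8}:210  {1,3,4,5,6,7,8}:210  {2,3,4,5,6,7,8}:140
  start at 0(h): 560
  start at 1(m): 280
  start at 2(j): 420
sum over floor = 1260

1260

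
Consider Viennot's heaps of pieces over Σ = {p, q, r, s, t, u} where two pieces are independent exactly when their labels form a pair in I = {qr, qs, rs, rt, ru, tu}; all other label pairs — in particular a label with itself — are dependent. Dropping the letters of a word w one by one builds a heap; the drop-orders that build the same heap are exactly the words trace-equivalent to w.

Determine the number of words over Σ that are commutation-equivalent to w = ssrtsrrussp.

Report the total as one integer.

0(s) covers ∅
1(s) covers 0:s
2(r) covers ∅
3(t) covers 1:s
4(s) covers 3:t
5(r) covers 2:r
6(r) covers 5:r
7(u) covers 4:s
8(s) covers 7:u
9(s) covers 8:s
10(p) covers 6:r, 9:s
floor of heap: 0:s, 2:r
completions by unplaced set U, small U first (add the entries for U minus each lowest piece of U):
  |U|=1: {10}:1
  |U|=2: {6,10}:1  {9,10}:1
  |U|=3: {5,6,10}:1  {6,9,10}:2  {8,9,10}:1
  |U|=4: {2,5,6,10}:1  {5,6,9,10}:3  {6,8,9,10}:3  {7,8,9,10}:1
  |U|=5: {2,5,6,9,10}:4  {4,7,8,9,10}:1  {5,6,8,9,10}:6  {6,7,8,9,10}:4
  |U|=6: {2,5,6,8,9,10}:10  {3,4,7,8,9,10}:1  {4,6,7,8,9,10}:5  {5,6,7,8,9,10}:10
  |U|=7: {1,3,4,7,8,9,10}:1  {2,5,6,7,8,9,10}:20  {3,4,6,7,8,9,10}:6  {4,5,6,7,8,9,10}:15
  |U|=8: {0,1,3,4,7,8,9,10}:1  {1,3,4,6,7,8,9,10}:7  {2,4,5,6,7,8,9,10}:35  {3,4,5,6,7,8,9,10}:21
  |U|=9: {0,1,3,4,6,7,8,9,10}:8  {1,3,4,5,6,7,8,9,10}:28  {2,3,4,5,6,7,8,9,10}:56
  start at 0(s): 84
  start at 2(r): 36
sum over floor = 120

120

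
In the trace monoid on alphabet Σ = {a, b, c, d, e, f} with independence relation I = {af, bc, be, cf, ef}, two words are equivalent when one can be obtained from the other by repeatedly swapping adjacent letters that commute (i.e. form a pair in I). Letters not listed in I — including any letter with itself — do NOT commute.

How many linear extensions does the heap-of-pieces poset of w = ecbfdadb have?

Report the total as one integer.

6

drop 0:e onto floor
drop 1:c onto {0:e}
drop 2:b onto floor
drop 3:f onto {2:b}
drop 4:d onto {1:c, 3:f}
drop 5:a onto {4:d}
drop 6:d onto {5:a}
drop 7:b onto {6:d}
ground layer = {0:e, 2:b}
drop-orders for the pieces not yet dropped (sum over which currently-grounded one goes next):
  1 to go: {7} 1
  2 to go: {6,7} 1
  3 to go: {5,6,7} 1
  4 to go: {4,5,6,7} 1
  5 to go: {1,4,5,6,7} 1  {3,4,5,6,7} 1
  6 to go: {0,1,4,5,6,7} 1  {1,3,4,5,6,7} 2  {2,3,4,5,6,7} 1
  if 0:e drops first: 3 orders
  if 2:b drops first: 3 orders
heap linearizations: 6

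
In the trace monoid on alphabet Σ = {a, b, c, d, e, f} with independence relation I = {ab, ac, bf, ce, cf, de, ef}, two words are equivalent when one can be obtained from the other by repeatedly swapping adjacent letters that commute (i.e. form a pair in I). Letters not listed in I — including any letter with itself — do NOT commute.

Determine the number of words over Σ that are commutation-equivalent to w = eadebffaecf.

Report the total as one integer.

drop 0:e onto floor
drop 1:a onto {0:e}
drop 2:d onto {1:a}
drop 3:e onto {1:a}
drop 4:b onto {2:d, 3:e}
drop 5:f onto {2:d}
drop 6:f onto {5:f}
drop 7:a onto {3:e, 6:f}
drop 8:e onto {4:b, 7:a}
drop 9:c onto {4:b}
drop 10:f onto {7:a}
ground layer = {0:e}
drop-orders for the pieces not yet dropped (sum over which currently-grounded one goes next):
  1 to go: {8} 1  {9} 1  {10} 1
  2 to go: {8,9} 2  {8,10} 2  {9,10} 2
  3 to go: {4,8,9} 2  {7,8,10} 2  {8,9,10} 6
  4 to go: {4,8,9,10} 8  {6,7,8,10} 2  {7,8,9,10} 8
  5 to go: {4,7,8,9,10} 16  {5,6,7,8,10} 2  {6,7,8,9,10} 10
  6 to go: {3,4,7,8,9,10} 16  {4,6,7,8,9,10} 26  {5,6,7,8,9,10} 12
  7 to go: {3,4,6,7,8,9,10} 42  {4,5,6,7,8,9,10} 38
  8 to go: {2,4,5,6,7,8,9,10} 38  {3,4,5,6,7,8,9,10} 80
  9 to go: {2,3,4,5,6,7,8,9,10} 118
  if 0:e drops first: 118 orders

118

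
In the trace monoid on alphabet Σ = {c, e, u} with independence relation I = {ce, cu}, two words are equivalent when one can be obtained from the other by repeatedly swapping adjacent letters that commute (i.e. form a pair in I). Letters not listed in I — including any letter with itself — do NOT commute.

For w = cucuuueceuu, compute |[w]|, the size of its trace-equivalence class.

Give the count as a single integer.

#0=c has no predecessor
#1=u has no predecessor
#2=c depends on [0:c]
#3=u depends on [1:u]
#4=u depends on [3:u]
#5=u depends on [4:u]
#6=e depends on [5:u]
#7=c depends on [2:c]
#8=e depends on [6:e]
#9=u depends on [8:e]
#10=u depends on [9:u]
sources: [0:c, 1:u]
N(rest) = Σ N(rest − s) over sources s of rest; N(one piece) = 1:
  size 1 → [7]=1  [10]=1
  size 2 → [2,7]=1  [7,10]=2  [9,10]=1
  size 3 → [0,2,7]=1  [2,7,10]=3  [7,9,10]=3  [8,9,10]=1
  size 4 → [0,2,7,10]=4  [2,7,9,10]=6  [6,8,9,10]=1  [7,8,9,10]=4
  size 5 → [0,2,7,9,10]=10  [2,7,8,9,10]=10  [5,6,8,9,10]=1  [6,7,8,9,10]=5
  size 6 → [0,2,7,8,9,10]=20  [2,6,7,8,9,10]=15  [4,5,6,8,9,10]=1  [5,6,7,8,9,10]=6
  size 7 → [0,2,6,7,8,9,10]=35  [2,5,6,7,8,9,10]=21  [3,4,5,6,8,9,10]=1  [4,5,6,7,8,9,10]=7
  size 8 → [0,2,5,6,7,8,9,10]=56  [1,3,4,5,6,8,9,10]=1  [2,4,5,6,7,8,9,10]=28  [3,4,5,6,7,8,9,10]=8
  size 9 → [0,2,4,5,6,7,8,9,10]=84  [1,3,4,5,6,7,8,9,10]=9  [2,3,4,5,6,7,8,9,10]=36
  first=0(c) contributes 45
  first=1(u) contributes 120
|[w]| = 165

165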